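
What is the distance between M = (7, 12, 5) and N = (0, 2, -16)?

d = √[(x₂-x₁)² + (y₂-y₁)² + (z₂-z₁)²]
  = √[(-7)² + (-10)² + (-21)²]
  = √[49 + 100 + 441]
  = √590
  ≈ 24.29

24.29


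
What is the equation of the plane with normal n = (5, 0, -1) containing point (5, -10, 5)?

The plane through P with normal n = (a, b, c) satisfies n·(r - P) = 0,
i.e. ax + by + cz = a·x₀ + b·y₀ + c·z₀.
d = 5·5 + 0·(-10) + (-1)·5
  = 25 + 0 - 5
  = 20
Equation: 5x - z = 20

5x - z = 20


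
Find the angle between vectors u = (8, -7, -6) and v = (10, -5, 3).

u·v = 8·10 + (-7)·(-5) + (-6)·3 = 80 + 35 - 18 = 97
|u| = √(8² + (-7)² + (-6)²) = √149 ≈ 12.21
|v| = √(10² + (-5)² + 3²) = √134 ≈ 11.58
cos θ = (u·v)/(|u||v|) = 97/(12.21·11.58) ≈ 0.6865
θ = arccos(0.6865) ≈ 46.65°

46.65°


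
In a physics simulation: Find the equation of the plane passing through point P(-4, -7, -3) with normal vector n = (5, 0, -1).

The plane through P with normal n = (a, b, c) satisfies n·(r - P) = 0,
i.e. ax + by + cz = a·x₀ + b·y₀ + c·z₀.
d = 5·(-4) + 0·(-7) + (-1)·(-3)
  = -20 + 0 + 3
  = -17
Equation: 5x - z = -17

5x - z = -17


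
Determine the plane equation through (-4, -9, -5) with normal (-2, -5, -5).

The plane through P with normal n = (a, b, c) satisfies n·(r - P) = 0,
i.e. ax + by + cz = a·x₀ + b·y₀ + c·z₀.
d = (-2)·(-4) + (-5)·(-9) + (-5)·(-5)
  = 8 + 45 + 25
  = 78
Equation: -2x - 5y - 5z = 78

-2x - 5y - 5z = 78


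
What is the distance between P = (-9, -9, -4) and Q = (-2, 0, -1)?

d = √[(x₂-x₁)² + (y₂-y₁)² + (z₂-z₁)²]
  = √[7² + 9² + 3²]
  = √[49 + 81 + 9]
  = √139
  ≈ 11.79

11.79


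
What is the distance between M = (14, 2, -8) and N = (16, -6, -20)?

d = √[(x₂-x₁)² + (y₂-y₁)² + (z₂-z₁)²]
  = √[2² + (-8)² + (-12)²]
  = √[4 + 64 + 144]
  = √212
  ≈ 14.56

14.56


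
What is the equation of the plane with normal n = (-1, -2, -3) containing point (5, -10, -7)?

The plane through P with normal n = (a, b, c) satisfies n·(r - P) = 0,
i.e. ax + by + cz = a·x₀ + b·y₀ + c·z₀.
d = (-1)·5 + (-2)·(-10) + (-3)·(-7)
  = -5 + 20 + 21
  = 36
Equation: -x - 2y - 3z = 36

-x - 2y - 3z = 36


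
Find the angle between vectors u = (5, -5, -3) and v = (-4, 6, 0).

u·v = 5·(-4) + (-5)·6 + (-3)·0 = -20 - 30 + 0 = -50
|u| = √(5² + (-5)² + (-3)²) = √59 ≈ 7.681
|v| = √((-4)² + 6² + 0²) = √52 ≈ 7.211
cos θ = (u·v)/(|u||v|) = -50/(7.681·7.211) ≈ -0.9027
θ = arccos(-0.9027) ≈ 154.5°

154.5°


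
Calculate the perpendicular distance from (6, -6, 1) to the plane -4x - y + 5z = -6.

distance = |a·x₀ + b·y₀ + c·z₀ - d| / √(a² + b² + c²)
  = |(-4)·6 + (-1)·(-6) + 5·1 - (-6)| / √((-4)² + (-1)² + 5²)
  = |-24 + 6 + 5 + 6| / √(16 + 1 + 25)
  = |-7| / √42
  = 7 / 6.481
  ≈ 1.08

1.08


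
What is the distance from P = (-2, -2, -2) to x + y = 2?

distance = |a·x₀ + b·y₀ + c·z₀ - d| / √(a² + b² + c²)
  = |1·(-2) + 1·(-2) + 0·(-2) - 2| / √(1² + 1² + 0²)
  = |-2 - 2 + 0 - 2| / √(1 + 1 + 0)
  = |-6| / √2
  = 6 / 1.414
  ≈ 4.243

4.243


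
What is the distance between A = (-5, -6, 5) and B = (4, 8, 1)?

d = √[(x₂-x₁)² + (y₂-y₁)² + (z₂-z₁)²]
  = √[9² + 14² + (-4)²]
  = √[81 + 196 + 16]
  = √293
  ≈ 17.12

17.12


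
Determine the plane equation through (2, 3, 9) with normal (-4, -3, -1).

The plane through P with normal n = (a, b, c) satisfies n·(r - P) = 0,
i.e. ax + by + cz = a·x₀ + b·y₀ + c·z₀.
d = (-4)·2 + (-3)·3 + (-1)·9
  = -8 - 9 - 9
  = -26
Equation: -4x - 3y - z = -26

-4x - 3y - z = -26


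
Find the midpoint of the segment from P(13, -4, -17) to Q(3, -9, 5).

M = ((x₁+x₂)/2, (y₁+y₂)/2, (z₁+z₂)/2)
  = ((13 + 3)/2, (-4 - 9)/2, (-17 + 5)/2)
  = (16/2, -13/2, -12/2)
  = (8, -6.5, -6)

(8, -6.5, -6)


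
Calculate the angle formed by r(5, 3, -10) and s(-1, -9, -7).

r·s = 5·(-1) + 3·(-9) + (-10)·(-7) = -5 - 27 + 70 = 38
|r| = √(5² + 3² + (-10)²) = √134 ≈ 11.58
|s| = √((-1)² + (-9)² + (-7)²) = √131 ≈ 11.45
cos θ = (r·s)/(|r||s|) = 38/(11.58·11.45) ≈ 0.2868
θ = arccos(0.2868) ≈ 73.33°

73.33°


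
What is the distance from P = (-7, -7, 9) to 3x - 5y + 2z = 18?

distance = |a·x₀ + b·y₀ + c·z₀ - d| / √(a² + b² + c²)
  = |3·(-7) + (-5)·(-7) + 2·9 - 18| / √(3² + (-5)² + 2²)
  = |-21 + 35 + 18 - 18| / √(9 + 25 + 4)
  = |14| / √38
  = 14 / 6.164
  ≈ 2.271

2.271


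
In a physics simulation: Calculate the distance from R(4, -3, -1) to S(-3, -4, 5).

d = √[(x₂-x₁)² + (y₂-y₁)² + (z₂-z₁)²]
  = √[(-7)² + (-1)² + 6²]
  = √[49 + 1 + 36]
  = √86
  ≈ 9.274

9.274


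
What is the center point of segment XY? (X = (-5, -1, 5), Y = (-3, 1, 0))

M = ((x₁+x₂)/2, (y₁+y₂)/2, (z₁+z₂)/2)
  = ((-5 - 3)/2, (-1 + 1)/2, (5 + 0)/2)
  = (-8/2, 0/2, 5/2)
  = (-4, 0, 2.5)

(-4, 0, 2.5)


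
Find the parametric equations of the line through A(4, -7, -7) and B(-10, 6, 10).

Direction vector d = B - A = (-10 - 4, 6 + 7, 10 + 7) = (-14, 13, 17)
Parametric form r = A + t·d:
x = 4 - 14t, y = -7 + 13t, z = -7 + 17t

x = 4 - 14t, y = -7 + 13t, z = -7 + 17t


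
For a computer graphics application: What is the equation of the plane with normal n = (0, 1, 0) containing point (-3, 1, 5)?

The plane through P with normal n = (a, b, c) satisfies n·(r - P) = 0,
i.e. ax + by + cz = a·x₀ + b·y₀ + c·z₀.
d = 0·(-3) + 1·1 + 0·5
  = 0 + 1 + 0
  = 1
Equation: y = 1

y = 1


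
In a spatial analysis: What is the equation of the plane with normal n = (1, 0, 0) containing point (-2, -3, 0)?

The plane through P with normal n = (a, b, c) satisfies n·(r - P) = 0,
i.e. ax + by + cz = a·x₀ + b·y₀ + c·z₀.
d = 1·(-2) + 0·(-3) + 0·0
  = -2 + 0 + 0
  = -2
Equation: x = -2

x = -2


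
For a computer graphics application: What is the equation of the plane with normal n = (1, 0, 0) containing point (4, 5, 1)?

The plane through P with normal n = (a, b, c) satisfies n·(r - P) = 0,
i.e. ax + by + cz = a·x₀ + b·y₀ + c·z₀.
d = 1·4 + 0·5 + 0·1
  = 4 + 0 + 0
  = 4
Equation: x = 4

x = 4


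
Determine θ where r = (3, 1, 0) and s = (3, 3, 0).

r·s = 3·3 + 1·3 + 0·0 = 9 + 3 + 0 = 12
|r| = √(3² + 1² + 0²) = √10 ≈ 3.162
|s| = √(3² + 3² + 0²) = √18 ≈ 4.243
cos θ = (r·s)/(|r||s|) = 12/(3.162·4.243) ≈ 0.8944
θ = arccos(0.8944) ≈ 26.57°

26.57°


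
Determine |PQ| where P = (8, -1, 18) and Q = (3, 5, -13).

d = √[(x₂-x₁)² + (y₂-y₁)² + (z₂-z₁)²]
  = √[(-5)² + 6² + (-31)²]
  = √[25 + 36 + 961]
  = √1022
  ≈ 31.97

31.97


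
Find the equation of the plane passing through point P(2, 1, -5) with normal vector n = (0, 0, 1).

The plane through P with normal n = (a, b, c) satisfies n·(r - P) = 0,
i.e. ax + by + cz = a·x₀ + b·y₀ + c·z₀.
d = 0·2 + 0·1 + 1·(-5)
  = 0 + 0 - 5
  = -5
Equation: z = -5

z = -5


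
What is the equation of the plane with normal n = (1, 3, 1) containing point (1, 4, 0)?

The plane through P with normal n = (a, b, c) satisfies n·(r - P) = 0,
i.e. ax + by + cz = a·x₀ + b·y₀ + c·z₀.
d = 1·1 + 3·4 + 1·0
  = 1 + 12 + 0
  = 13
Equation: x + 3y + z = 13

x + 3y + z = 13


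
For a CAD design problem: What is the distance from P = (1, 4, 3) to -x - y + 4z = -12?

distance = |a·x₀ + b·y₀ + c·z₀ - d| / √(a² + b² + c²)
  = |(-1)·1 + (-1)·4 + 4·3 - (-12)| / √((-1)² + (-1)² + 4²)
  = |-1 - 4 + 12 + 12| / √(1 + 1 + 16)
  = |19| / √18
  = 19 / 4.243
  ≈ 4.478

4.478


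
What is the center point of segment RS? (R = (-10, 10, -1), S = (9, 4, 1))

M = ((x₁+x₂)/2, (y₁+y₂)/2, (z₁+z₂)/2)
  = ((-10 + 9)/2, (10 + 4)/2, (-1 + 1)/2)
  = (-1/2, 14/2, 0/2)
  = (-0.5, 7, 0)

(-0.5, 7, 0)


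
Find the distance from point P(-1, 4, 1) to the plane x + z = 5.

distance = |a·x₀ + b·y₀ + c·z₀ - d| / √(a² + b² + c²)
  = |1·(-1) + 0·4 + 1·1 - 5| / √(1² + 0² + 1²)
  = |-1 + 0 + 1 - 5| / √(1 + 0 + 1)
  = |-5| / √2
  = 5 / 1.414
  ≈ 3.536

3.536


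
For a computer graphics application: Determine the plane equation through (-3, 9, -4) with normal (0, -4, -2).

The plane through P with normal n = (a, b, c) satisfies n·(r - P) = 0,
i.e. ax + by + cz = a·x₀ + b·y₀ + c·z₀.
d = 0·(-3) + (-4)·9 + (-2)·(-4)
  = 0 - 36 + 8
  = -28
Equation: -4y - 2z = -28

-4y - 2z = -28


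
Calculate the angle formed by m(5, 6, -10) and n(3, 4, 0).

m·n = 5·3 + 6·4 + (-10)·0 = 15 + 24 + 0 = 39
|m| = √(5² + 6² + (-10)²) = √161 ≈ 12.69
|n| = √(3² + 4² + 0²) = √25 ≈ 5
cos θ = (m·n)/(|m||n|) = 39/(12.69·5) ≈ 0.6147
θ = arccos(0.6147) ≈ 52.07°

52.07°


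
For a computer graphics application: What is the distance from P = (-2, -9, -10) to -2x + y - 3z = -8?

distance = |a·x₀ + b·y₀ + c·z₀ - d| / √(a² + b² + c²)
  = |(-2)·(-2) + 1·(-9) + (-3)·(-10) - (-8)| / √((-2)² + 1² + (-3)²)
  = |4 - 9 + 30 + 8| / √(4 + 1 + 9)
  = |33| / √14
  = 33 / 3.742
  ≈ 8.82

8.82


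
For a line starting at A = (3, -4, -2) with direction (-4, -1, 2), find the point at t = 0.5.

P(t) = A + t·d
  = (3 + (-4)·0.5, -4 + (-1)·0.5, -2 + 2·0.5)
  = (3 - 2, -4 - 0.5, -2 + 1)
  = (1, -4.5, -1)

(1, -4.5, -1)


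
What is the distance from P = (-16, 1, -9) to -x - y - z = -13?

distance = |a·x₀ + b·y₀ + c·z₀ - d| / √(a² + b² + c²)
  = |(-1)·(-16) + (-1)·1 + (-1)·(-9) - (-13)| / √((-1)² + (-1)² + (-1)²)
  = |16 - 1 + 9 + 13| / √(1 + 1 + 1)
  = |37| / √3
  = 37 / 1.732
  ≈ 21.36

21.36


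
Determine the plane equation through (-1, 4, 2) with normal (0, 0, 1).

The plane through P with normal n = (a, b, c) satisfies n·(r - P) = 0,
i.e. ax + by + cz = a·x₀ + b·y₀ + c·z₀.
d = 0·(-1) + 0·4 + 1·2
  = 0 + 0 + 2
  = 2
Equation: z = 2

z = 2


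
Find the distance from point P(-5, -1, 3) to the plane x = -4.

distance = |a·x₀ + b·y₀ + c·z₀ - d| / √(a² + b² + c²)
  = |1·(-5) + 0·(-1) + 0·3 - (-4)| / √(1² + 0² + 0²)
  = |-5 + 0 + 0 + 4| / √(1 + 0 + 0)
  = |-1| / √1
  = 1 / 1
  ≈ 1

1


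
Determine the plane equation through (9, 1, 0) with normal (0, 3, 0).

The plane through P with normal n = (a, b, c) satisfies n·(r - P) = 0,
i.e. ax + by + cz = a·x₀ + b·y₀ + c·z₀.
d = 0·9 + 3·1 + 0·0
  = 0 + 3 + 0
  = 3
Equation: 3y = 3

3y = 3


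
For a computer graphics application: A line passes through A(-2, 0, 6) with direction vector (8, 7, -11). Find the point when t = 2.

P(t) = A + t·d
  = (-2 + 8·2, 0 + 7·2, 6 + (-11)·2)
  = (-2 + 16, 0 + 14, 6 - 22)
  = (14, 14, -16)

(14, 14, -16)


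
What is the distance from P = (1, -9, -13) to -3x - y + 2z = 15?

distance = |a·x₀ + b·y₀ + c·z₀ - d| / √(a² + b² + c²)
  = |(-3)·1 + (-1)·(-9) + 2·(-13) - 15| / √((-3)² + (-1)² + 2²)
  = |-3 + 9 - 26 - 15| / √(9 + 1 + 4)
  = |-35| / √14
  = 35 / 3.742
  ≈ 9.354

9.354


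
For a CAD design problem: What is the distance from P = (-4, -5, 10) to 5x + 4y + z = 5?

distance = |a·x₀ + b·y₀ + c·z₀ - d| / √(a² + b² + c²)
  = |5·(-4) + 4·(-5) + 1·10 - 5| / √(5² + 4² + 1²)
  = |-20 - 20 + 10 - 5| / √(25 + 16 + 1)
  = |-35| / √42
  = 35 / 6.481
  ≈ 5.401

5.401


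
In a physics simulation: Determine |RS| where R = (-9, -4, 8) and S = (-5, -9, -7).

d = √[(x₂-x₁)² + (y₂-y₁)² + (z₂-z₁)²]
  = √[4² + (-5)² + (-15)²]
  = √[16 + 25 + 225]
  = √266
  ≈ 16.31

16.31


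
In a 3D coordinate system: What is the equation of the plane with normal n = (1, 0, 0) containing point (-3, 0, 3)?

The plane through P with normal n = (a, b, c) satisfies n·(r - P) = 0,
i.e. ax + by + cz = a·x₀ + b·y₀ + c·z₀.
d = 1·(-3) + 0·0 + 0·3
  = -3 + 0 + 0
  = -3
Equation: x = -3

x = -3


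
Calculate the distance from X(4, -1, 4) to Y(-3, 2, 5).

d = √[(x₂-x₁)² + (y₂-y₁)² + (z₂-z₁)²]
  = √[(-7)² + 3² + 1²]
  = √[49 + 9 + 1]
  = √59
  ≈ 7.681

7.681


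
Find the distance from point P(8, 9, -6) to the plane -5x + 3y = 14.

distance = |a·x₀ + b·y₀ + c·z₀ - d| / √(a² + b² + c²)
  = |(-5)·8 + 3·9 + 0·(-6) - 14| / √((-5)² + 3² + 0²)
  = |-40 + 27 + 0 - 14| / √(25 + 9 + 0)
  = |-27| / √34
  = 27 / 5.831
  ≈ 4.63

4.63


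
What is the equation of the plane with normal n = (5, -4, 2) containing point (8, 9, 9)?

The plane through P with normal n = (a, b, c) satisfies n·(r - P) = 0,
i.e. ax + by + cz = a·x₀ + b·y₀ + c·z₀.
d = 5·8 + (-4)·9 + 2·9
  = 40 - 36 + 18
  = 22
Equation: 5x - 4y + 2z = 22

5x - 4y + 2z = 22


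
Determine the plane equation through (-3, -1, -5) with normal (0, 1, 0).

The plane through P with normal n = (a, b, c) satisfies n·(r - P) = 0,
i.e. ax + by + cz = a·x₀ + b·y₀ + c·z₀.
d = 0·(-3) + 1·(-1) + 0·(-5)
  = 0 - 1 + 0
  = -1
Equation: y = -1

y = -1


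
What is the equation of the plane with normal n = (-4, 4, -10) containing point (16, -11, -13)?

The plane through P with normal n = (a, b, c) satisfies n·(r - P) = 0,
i.e. ax + by + cz = a·x₀ + b·y₀ + c·z₀.
d = (-4)·16 + 4·(-11) + (-10)·(-13)
  = -64 - 44 + 130
  = 22
Equation: -4x + 4y - 10z = 22

-4x + 4y - 10z = 22


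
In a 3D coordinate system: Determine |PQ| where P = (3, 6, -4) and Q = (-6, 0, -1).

d = √[(x₂-x₁)² + (y₂-y₁)² + (z₂-z₁)²]
  = √[(-9)² + (-6)² + 3²]
  = √[81 + 36 + 9]
  = √126
  ≈ 11.22

11.22


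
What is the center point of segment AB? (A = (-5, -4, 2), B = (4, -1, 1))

M = ((x₁+x₂)/2, (y₁+y₂)/2, (z₁+z₂)/2)
  = ((-5 + 4)/2, (-4 - 1)/2, (2 + 1)/2)
  = (-1/2, -5/2, 3/2)
  = (-0.5, -2.5, 1.5)

(-0.5, -2.5, 1.5)


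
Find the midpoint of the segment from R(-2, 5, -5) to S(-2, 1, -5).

M = ((x₁+x₂)/2, (y₁+y₂)/2, (z₁+z₂)/2)
  = ((-2 - 2)/2, (5 + 1)/2, (-5 - 5)/2)
  = (-4/2, 6/2, -10/2)
  = (-2, 3, -5)

(-2, 3, -5)


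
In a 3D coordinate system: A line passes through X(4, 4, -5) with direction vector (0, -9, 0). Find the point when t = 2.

P(t) = X + t·d
  = (4 + 0·2, 4 + (-9)·2, -5 + 0·2)
  = (4 + 0, 4 - 18, -5 + 0)
  = (4, -14, -5)

(4, -14, -5)


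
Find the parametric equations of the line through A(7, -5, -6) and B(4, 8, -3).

Direction vector d = B - A = (4 - 7, 8 + 5, -3 + 6) = (-3, 13, 3)
Parametric form r = A + t·d:
x = 7 - 3t, y = -5 + 13t, z = -6 + 3t

x = 7 - 3t, y = -5 + 13t, z = -6 + 3t


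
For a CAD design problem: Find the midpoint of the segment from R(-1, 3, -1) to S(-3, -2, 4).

M = ((x₁+x₂)/2, (y₁+y₂)/2, (z₁+z₂)/2)
  = ((-1 - 3)/2, (3 - 2)/2, (-1 + 4)/2)
  = (-4/2, 1/2, 3/2)
  = (-2, 0.5, 1.5)

(-2, 0.5, 1.5)


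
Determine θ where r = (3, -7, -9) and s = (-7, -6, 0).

r·s = 3·(-7) + (-7)·(-6) + (-9)·0 = -21 + 42 + 0 = 21
|r| = √(3² + (-7)² + (-9)²) = √139 ≈ 11.79
|s| = √((-7)² + (-6)² + 0²) = √85 ≈ 9.22
cos θ = (r·s)/(|r||s|) = 21/(11.79·9.22) ≈ 0.1932
θ = arccos(0.1932) ≈ 78.86°

78.86°


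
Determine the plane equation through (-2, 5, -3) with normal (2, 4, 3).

The plane through P with normal n = (a, b, c) satisfies n·(r - P) = 0,
i.e. ax + by + cz = a·x₀ + b·y₀ + c·z₀.
d = 2·(-2) + 4·5 + 3·(-3)
  = -4 + 20 - 9
  = 7
Equation: 2x + 4y + 3z = 7

2x + 4y + 3z = 7


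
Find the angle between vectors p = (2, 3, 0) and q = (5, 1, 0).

p·q = 2·5 + 3·1 + 0·0 = 10 + 3 + 0 = 13
|p| = √(2² + 3² + 0²) = √13 ≈ 3.606
|q| = √(5² + 1² + 0²) = √26 ≈ 5.099
cos θ = (p·q)/(|p||q|) = 13/(3.606·5.099) ≈ 0.7071
θ = arccos(0.7071) ≈ 45°

45°


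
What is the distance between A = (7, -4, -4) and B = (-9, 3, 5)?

d = √[(x₂-x₁)² + (y₂-y₁)² + (z₂-z₁)²]
  = √[(-16)² + 7² + 9²]
  = √[256 + 49 + 81]
  = √386
  ≈ 19.65

19.65


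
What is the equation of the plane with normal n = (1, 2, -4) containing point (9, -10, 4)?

The plane through P with normal n = (a, b, c) satisfies n·(r - P) = 0,
i.e. ax + by + cz = a·x₀ + b·y₀ + c·z₀.
d = 1·9 + 2·(-10) + (-4)·4
  = 9 - 20 - 16
  = -27
Equation: x + 2y - 4z = -27

x + 2y - 4z = -27


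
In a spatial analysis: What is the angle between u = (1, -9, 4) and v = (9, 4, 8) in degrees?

u·v = 1·9 + (-9)·4 + 4·8 = 9 - 36 + 32 = 5
|u| = √(1² + (-9)² + 4²) = √98 ≈ 9.899
|v| = √(9² + 4² + 8²) = √161 ≈ 12.69
cos θ = (u·v)/(|u||v|) = 5/(9.899·12.69) ≈ 0.03981
θ = arccos(0.03981) ≈ 87.72°

87.72°


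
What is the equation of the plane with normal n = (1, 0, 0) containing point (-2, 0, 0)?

The plane through P with normal n = (a, b, c) satisfies n·(r - P) = 0,
i.e. ax + by + cz = a·x₀ + b·y₀ + c·z₀.
d = 1·(-2) + 0·0 + 0·0
  = -2 + 0 + 0
  = -2
Equation: x = -2

x = -2


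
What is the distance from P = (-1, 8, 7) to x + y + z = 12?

distance = |a·x₀ + b·y₀ + c·z₀ - d| / √(a² + b² + c²)
  = |1·(-1) + 1·8 + 1·7 - 12| / √(1² + 1² + 1²)
  = |-1 + 8 + 7 - 12| / √(1 + 1 + 1)
  = |2| / √3
  = 2 / 1.732
  ≈ 1.155

1.155


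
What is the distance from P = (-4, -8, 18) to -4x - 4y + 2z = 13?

distance = |a·x₀ + b·y₀ + c·z₀ - d| / √(a² + b² + c²)
  = |(-4)·(-4) + (-4)·(-8) + 2·18 - 13| / √((-4)² + (-4)² + 2²)
  = |16 + 32 + 36 - 13| / √(16 + 16 + 4)
  = |71| / √36
  = 71 / 6
  ≈ 11.83

11.83


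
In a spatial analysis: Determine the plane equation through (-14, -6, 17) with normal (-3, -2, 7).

The plane through P with normal n = (a, b, c) satisfies n·(r - P) = 0,
i.e. ax + by + cz = a·x₀ + b·y₀ + c·z₀.
d = (-3)·(-14) + (-2)·(-6) + 7·17
  = 42 + 12 + 119
  = 173
Equation: -3x - 2y + 7z = 173

-3x - 2y + 7z = 173


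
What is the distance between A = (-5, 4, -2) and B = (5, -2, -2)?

d = √[(x₂-x₁)² + (y₂-y₁)² + (z₂-z₁)²]
  = √[10² + (-6)² + 0²]
  = √[100 + 36 + 0]
  = √136
  ≈ 11.66

11.66


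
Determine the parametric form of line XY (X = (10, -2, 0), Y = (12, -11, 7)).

Direction vector d = Y - X = (12 - 10, -11 + 2, 7 + 0) = (2, -9, 7)
Parametric form r = X + t·d:
x = 10 + 2t, y = -2 - 9t, z = 0 + 7t

x = 10 + 2t, y = -2 - 9t, z = 0 + 7t


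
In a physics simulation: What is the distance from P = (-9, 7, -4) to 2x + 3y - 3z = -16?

distance = |a·x₀ + b·y₀ + c·z₀ - d| / √(a² + b² + c²)
  = |2·(-9) + 3·7 + (-3)·(-4) - (-16)| / √(2² + 3² + (-3)²)
  = |-18 + 21 + 12 + 16| / √(4 + 9 + 9)
  = |31| / √22
  = 31 / 4.69
  ≈ 6.609

6.609


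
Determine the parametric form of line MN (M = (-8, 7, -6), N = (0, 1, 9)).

Direction vector d = N - M = (0 + 8, 1 - 7, 9 + 6) = (8, -6, 15)
Parametric form r = M + t·d:
x = -8 + 8t, y = 7 - 6t, z = -6 + 15t

x = -8 + 8t, y = 7 - 6t, z = -6 + 15t


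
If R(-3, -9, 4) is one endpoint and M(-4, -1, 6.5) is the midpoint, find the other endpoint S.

S = 2M - R
  = (2·(-4) - (-3), 2·(-1) - (-9), 2·6.5 - 4)
  = (-8 + 3, -2 + 9, 13 - 4)
  = (-5, 7, 9)

(-5, 7, 9)


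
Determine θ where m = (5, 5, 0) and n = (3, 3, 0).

m·n = 5·3 + 5·3 + 0·0 = 15 + 15 + 0 = 30
|m| = √(5² + 5² + 0²) = √50 ≈ 7.071
|n| = √(3² + 3² + 0²) = √18 ≈ 4.243
cos θ = (m·n)/(|m||n|) = 30/(7.071·4.243) ≈ 1
θ = arccos(1) ≈ 0°

0°


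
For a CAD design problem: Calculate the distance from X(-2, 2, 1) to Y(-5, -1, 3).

d = √[(x₂-x₁)² + (y₂-y₁)² + (z₂-z₁)²]
  = √[(-3)² + (-3)² + 2²]
  = √[9 + 9 + 4]
  = √22
  ≈ 4.69

4.69


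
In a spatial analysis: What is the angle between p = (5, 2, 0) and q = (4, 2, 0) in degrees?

p·q = 5·4 + 2·2 + 0·0 = 20 + 4 + 0 = 24
|p| = √(5² + 2² + 0²) = √29 ≈ 5.385
|q| = √(4² + 2² + 0²) = √20 ≈ 4.472
cos θ = (p·q)/(|p||q|) = 24/(5.385·4.472) ≈ 0.9965
θ = arccos(0.9965) ≈ 4.764°

4.764°


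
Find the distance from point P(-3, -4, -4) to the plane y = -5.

distance = |a·x₀ + b·y₀ + c·z₀ - d| / √(a² + b² + c²)
  = |0·(-3) + 1·(-4) + 0·(-4) - (-5)| / √(0² + 1² + 0²)
  = |0 - 4 + 0 + 5| / √(0 + 1 + 0)
  = |1| / √1
  = 1 / 1
  ≈ 1

1


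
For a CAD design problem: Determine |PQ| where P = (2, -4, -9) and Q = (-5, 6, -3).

d = √[(x₂-x₁)² + (y₂-y₁)² + (z₂-z₁)²]
  = √[(-7)² + 10² + 6²]
  = √[49 + 100 + 36]
  = √185
  ≈ 13.6

13.6


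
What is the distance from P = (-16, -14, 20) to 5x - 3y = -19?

distance = |a·x₀ + b·y₀ + c·z₀ - d| / √(a² + b² + c²)
  = |5·(-16) + (-3)·(-14) + 0·20 - (-19)| / √(5² + (-3)² + 0²)
  = |-80 + 42 + 0 + 19| / √(25 + 9 + 0)
  = |-19| / √34
  = 19 / 5.831
  ≈ 3.258

3.258


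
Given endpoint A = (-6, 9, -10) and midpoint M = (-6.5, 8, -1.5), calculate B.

B = 2M - A
  = (2·(-6.5) - (-6), 2·8 - 9, 2·(-1.5) - (-10))
  = (-13 + 6, 16 - 9, -3 + 10)
  = (-7, 7, 7)

(-7, 7, 7)


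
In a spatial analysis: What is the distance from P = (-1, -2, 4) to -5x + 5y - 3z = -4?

distance = |a·x₀ + b·y₀ + c·z₀ - d| / √(a² + b² + c²)
  = |(-5)·(-1) + 5·(-2) + (-3)·4 - (-4)| / √((-5)² + 5² + (-3)²)
  = |5 - 10 - 12 + 4| / √(25 + 25 + 9)
  = |-13| / √59
  = 13 / 7.681
  ≈ 1.692

1.692


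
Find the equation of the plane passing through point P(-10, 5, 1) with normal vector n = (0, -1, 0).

The plane through P with normal n = (a, b, c) satisfies n·(r - P) = 0,
i.e. ax + by + cz = a·x₀ + b·y₀ + c·z₀.
d = 0·(-10) + (-1)·5 + 0·1
  = 0 - 5 + 0
  = -5
Equation: -y = -5

-y = -5


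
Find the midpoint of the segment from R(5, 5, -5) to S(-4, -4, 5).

M = ((x₁+x₂)/2, (y₁+y₂)/2, (z₁+z₂)/2)
  = ((5 - 4)/2, (5 - 4)/2, (-5 + 5)/2)
  = (1/2, 1/2, 0/2)
  = (0.5, 0.5, 0)

(0.5, 0.5, 0)


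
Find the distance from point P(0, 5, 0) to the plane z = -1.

distance = |a·x₀ + b·y₀ + c·z₀ - d| / √(a² + b² + c²)
  = |0·0 + 0·5 + 1·0 - (-1)| / √(0² + 0² + 1²)
  = |0 + 0 + 0 + 1| / √(0 + 0 + 1)
  = |1| / √1
  = 1 / 1
  ≈ 1

1


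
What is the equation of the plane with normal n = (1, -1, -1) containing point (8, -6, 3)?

The plane through P with normal n = (a, b, c) satisfies n·(r - P) = 0,
i.e. ax + by + cz = a·x₀ + b·y₀ + c·z₀.
d = 1·8 + (-1)·(-6) + (-1)·3
  = 8 + 6 - 3
  = 11
Equation: x - y - z = 11

x - y - z = 11


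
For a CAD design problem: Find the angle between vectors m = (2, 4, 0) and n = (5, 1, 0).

m·n = 2·5 + 4·1 + 0·0 = 10 + 4 + 0 = 14
|m| = √(2² + 4² + 0²) = √20 ≈ 4.472
|n| = √(5² + 1² + 0²) = √26 ≈ 5.099
cos θ = (m·n)/(|m||n|) = 14/(4.472·5.099) ≈ 0.6139
θ = arccos(0.6139) ≈ 52.13°

52.13°


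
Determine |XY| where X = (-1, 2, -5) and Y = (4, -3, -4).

d = √[(x₂-x₁)² + (y₂-y₁)² + (z₂-z₁)²]
  = √[5² + (-5)² + 1²]
  = √[25 + 25 + 1]
  = √51
  ≈ 7.141

7.141


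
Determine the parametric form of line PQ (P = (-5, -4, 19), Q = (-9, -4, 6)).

Direction vector d = Q - P = (-9 + 5, -4 + 4, 6 - 19) = (-4, 0, -13)
Parametric form r = P + t·d:
x = -5 - 4t, y = -4, z = 19 - 13t

x = -5 - 4t, y = -4, z = 19 - 13t


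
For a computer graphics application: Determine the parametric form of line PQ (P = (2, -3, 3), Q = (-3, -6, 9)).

Direction vector d = Q - P = (-3 - 2, -6 + 3, 9 - 3) = (-5, -3, 6)
Parametric form r = P + t·d:
x = 2 - 5t, y = -3 - 3t, z = 3 + 6t

x = 2 - 5t, y = -3 - 3t, z = 3 + 6t


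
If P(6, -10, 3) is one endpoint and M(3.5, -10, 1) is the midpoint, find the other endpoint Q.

Q = 2M - P
  = (2·3.5 - 6, 2·(-10) - (-10), 2·1 - 3)
  = (7 - 6, -20 + 10, 2 - 3)
  = (1, -10, -1)

(1, -10, -1)


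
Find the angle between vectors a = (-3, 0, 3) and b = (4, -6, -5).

a·b = (-3)·4 + 0·(-6) + 3·(-5) = -12 + 0 - 15 = -27
|a| = √((-3)² + 0² + 3²) = √18 ≈ 4.243
|b| = √(4² + (-6)² + (-5)²) = √77 ≈ 8.775
cos θ = (a·b)/(|a||b|) = -27/(4.243·8.775) ≈ -0.7252
θ = arccos(-0.7252) ≈ 136.5°

136.5°


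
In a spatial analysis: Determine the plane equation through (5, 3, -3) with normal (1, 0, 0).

The plane through P with normal n = (a, b, c) satisfies n·(r - P) = 0,
i.e. ax + by + cz = a·x₀ + b·y₀ + c·z₀.
d = 1·5 + 0·3 + 0·(-3)
  = 5 + 0 + 0
  = 5
Equation: x = 5

x = 5


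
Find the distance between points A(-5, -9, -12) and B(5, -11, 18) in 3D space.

d = √[(x₂-x₁)² + (y₂-y₁)² + (z₂-z₁)²]
  = √[10² + (-2)² + 30²]
  = √[100 + 4 + 900]
  = √1004
  ≈ 31.69

31.69


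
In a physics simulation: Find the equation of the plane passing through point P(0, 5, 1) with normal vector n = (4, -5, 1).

The plane through P with normal n = (a, b, c) satisfies n·(r - P) = 0,
i.e. ax + by + cz = a·x₀ + b·y₀ + c·z₀.
d = 4·0 + (-5)·5 + 1·1
  = 0 - 25 + 1
  = -24
Equation: 4x - 5y + z = -24

4x - 5y + z = -24


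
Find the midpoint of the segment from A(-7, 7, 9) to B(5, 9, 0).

M = ((x₁+x₂)/2, (y₁+y₂)/2, (z₁+z₂)/2)
  = ((-7 + 5)/2, (7 + 9)/2, (9 + 0)/2)
  = (-2/2, 16/2, 9/2)
  = (-1, 8, 4.5)

(-1, 8, 4.5)


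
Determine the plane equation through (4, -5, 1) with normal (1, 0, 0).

The plane through P with normal n = (a, b, c) satisfies n·(r - P) = 0,
i.e. ax + by + cz = a·x₀ + b·y₀ + c·z₀.
d = 1·4 + 0·(-5) + 0·1
  = 4 + 0 + 0
  = 4
Equation: x = 4

x = 4


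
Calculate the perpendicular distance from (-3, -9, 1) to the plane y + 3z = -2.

distance = |a·x₀ + b·y₀ + c·z₀ - d| / √(a² + b² + c²)
  = |0·(-3) + 1·(-9) + 3·1 - (-2)| / √(0² + 1² + 3²)
  = |0 - 9 + 3 + 2| / √(0 + 1 + 9)
  = |-4| / √10
  = 4 / 3.162
  ≈ 1.265

1.265


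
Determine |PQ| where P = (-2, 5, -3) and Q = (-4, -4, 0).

d = √[(x₂-x₁)² + (y₂-y₁)² + (z₂-z₁)²]
  = √[(-2)² + (-9)² + 3²]
  = √[4 + 81 + 9]
  = √94
  ≈ 9.695

9.695


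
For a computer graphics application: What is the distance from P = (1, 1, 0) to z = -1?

distance = |a·x₀ + b·y₀ + c·z₀ - d| / √(a² + b² + c²)
  = |0·1 + 0·1 + 1·0 - (-1)| / √(0² + 0² + 1²)
  = |0 + 0 + 0 + 1| / √(0 + 0 + 1)
  = |1| / √1
  = 1 / 1
  ≈ 1

1


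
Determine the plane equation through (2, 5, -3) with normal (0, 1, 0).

The plane through P with normal n = (a, b, c) satisfies n·(r - P) = 0,
i.e. ax + by + cz = a·x₀ + b·y₀ + c·z₀.
d = 0·2 + 1·5 + 0·(-3)
  = 0 + 5 + 0
  = 5
Equation: y = 5

y = 5


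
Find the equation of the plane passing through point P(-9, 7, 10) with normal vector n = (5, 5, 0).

The plane through P with normal n = (a, b, c) satisfies n·(r - P) = 0,
i.e. ax + by + cz = a·x₀ + b·y₀ + c·z₀.
d = 5·(-9) + 5·7 + 0·10
  = -45 + 35 + 0
  = -10
Equation: 5x + 5y = -10

5x + 5y = -10


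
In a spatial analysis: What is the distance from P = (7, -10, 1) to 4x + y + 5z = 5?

distance = |a·x₀ + b·y₀ + c·z₀ - d| / √(a² + b² + c²)
  = |4·7 + 1·(-10) + 5·1 - 5| / √(4² + 1² + 5²)
  = |28 - 10 + 5 - 5| / √(16 + 1 + 25)
  = |18| / √42
  = 18 / 6.481
  ≈ 2.777

2.777


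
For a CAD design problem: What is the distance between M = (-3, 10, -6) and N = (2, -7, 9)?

d = √[(x₂-x₁)² + (y₂-y₁)² + (z₂-z₁)²]
  = √[5² + (-17)² + 15²]
  = √[25 + 289 + 225]
  = √539
  ≈ 23.22

23.22


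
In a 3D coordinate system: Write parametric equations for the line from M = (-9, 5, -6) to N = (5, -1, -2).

Direction vector d = N - M = (5 + 9, -1 - 5, -2 + 6) = (14, -6, 4)
Parametric form r = M + t·d:
x = -9 + 14t, y = 5 - 6t, z = -6 + 4t

x = -9 + 14t, y = 5 - 6t, z = -6 + 4t


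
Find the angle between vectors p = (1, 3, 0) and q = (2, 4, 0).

p·q = 1·2 + 3·4 + 0·0 = 2 + 12 + 0 = 14
|p| = √(1² + 3² + 0²) = √10 ≈ 3.162
|q| = √(2² + 4² + 0²) = √20 ≈ 4.472
cos θ = (p·q)/(|p||q|) = 14/(3.162·4.472) ≈ 0.9899
θ = arccos(0.9899) ≈ 8.13°

8.13°


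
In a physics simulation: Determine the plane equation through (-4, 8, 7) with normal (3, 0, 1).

The plane through P with normal n = (a, b, c) satisfies n·(r - P) = 0,
i.e. ax + by + cz = a·x₀ + b·y₀ + c·z₀.
d = 3·(-4) + 0·8 + 1·7
  = -12 + 0 + 7
  = -5
Equation: 3x + z = -5

3x + z = -5


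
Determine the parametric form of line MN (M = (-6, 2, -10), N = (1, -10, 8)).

Direction vector d = N - M = (1 + 6, -10 - 2, 8 + 10) = (7, -12, 18)
Parametric form r = M + t·d:
x = -6 + 7t, y = 2 - 12t, z = -10 + 18t

x = -6 + 7t, y = 2 - 12t, z = -10 + 18t


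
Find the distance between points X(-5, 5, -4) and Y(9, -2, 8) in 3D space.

d = √[(x₂-x₁)² + (y₂-y₁)² + (z₂-z₁)²]
  = √[14² + (-7)² + 12²]
  = √[196 + 49 + 144]
  = √389
  ≈ 19.72

19.72


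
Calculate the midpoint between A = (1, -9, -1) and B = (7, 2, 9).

M = ((x₁+x₂)/2, (y₁+y₂)/2, (z₁+z₂)/2)
  = ((1 + 7)/2, (-9 + 2)/2, (-1 + 9)/2)
  = (8/2, -7/2, 8/2)
  = (4, -3.5, 4)

(4, -3.5, 4)


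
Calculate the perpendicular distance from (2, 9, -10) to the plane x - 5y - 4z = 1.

distance = |a·x₀ + b·y₀ + c·z₀ - d| / √(a² + b² + c²)
  = |1·2 + (-5)·9 + (-4)·(-10) - 1| / √(1² + (-5)² + (-4)²)
  = |2 - 45 + 40 - 1| / √(1 + 25 + 16)
  = |-4| / √42
  = 4 / 6.481
  ≈ 0.6172

0.6172


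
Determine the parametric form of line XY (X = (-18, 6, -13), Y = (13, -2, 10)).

Direction vector d = Y - X = (13 + 18, -2 - 6, 10 + 13) = (31, -8, 23)
Parametric form r = X + t·d:
x = -18 + 31t, y = 6 - 8t, z = -13 + 23t

x = -18 + 31t, y = 6 - 8t, z = -13 + 23t


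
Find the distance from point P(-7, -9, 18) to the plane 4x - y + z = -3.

distance = |a·x₀ + b·y₀ + c·z₀ - d| / √(a² + b² + c²)
  = |4·(-7) + (-1)·(-9) + 1·18 - (-3)| / √(4² + (-1)² + 1²)
  = |-28 + 9 + 18 + 3| / √(16 + 1 + 1)
  = |2| / √18
  = 2 / 4.243
  ≈ 0.4714

0.4714


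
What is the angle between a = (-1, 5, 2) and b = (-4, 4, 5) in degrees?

a·b = (-1)·(-4) + 5·4 + 2·5 = 4 + 20 + 10 = 34
|a| = √((-1)² + 5² + 2²) = √30 ≈ 5.477
|b| = √((-4)² + 4² + 5²) = √57 ≈ 7.55
cos θ = (a·b)/(|a||b|) = 34/(5.477·7.55) ≈ 0.8222
θ = arccos(0.8222) ≈ 34.69°

34.69°


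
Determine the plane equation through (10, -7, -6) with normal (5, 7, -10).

The plane through P with normal n = (a, b, c) satisfies n·(r - P) = 0,
i.e. ax + by + cz = a·x₀ + b·y₀ + c·z₀.
d = 5·10 + 7·(-7) + (-10)·(-6)
  = 50 - 49 + 60
  = 61
Equation: 5x + 7y - 10z = 61

5x + 7y - 10z = 61


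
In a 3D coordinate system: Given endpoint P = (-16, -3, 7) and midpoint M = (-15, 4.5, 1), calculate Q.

Q = 2M - P
  = (2·(-15) - (-16), 2·4.5 - (-3), 2·1 - 7)
  = (-30 + 16, 9 + 3, 2 - 7)
  = (-14, 12, -5)

(-14, 12, -5)


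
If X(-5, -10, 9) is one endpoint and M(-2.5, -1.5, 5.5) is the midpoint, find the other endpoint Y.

Y = 2M - X
  = (2·(-2.5) - (-5), 2·(-1.5) - (-10), 2·5.5 - 9)
  = (-5 + 5, -3 + 10, 11 - 9)
  = (0, 7, 2)

(0, 7, 2)


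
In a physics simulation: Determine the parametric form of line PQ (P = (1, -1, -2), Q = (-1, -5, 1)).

Direction vector d = Q - P = (-1 - 1, -5 + 1, 1 + 2) = (-2, -4, 3)
Parametric form r = P + t·d:
x = 1 - 2t, y = -1 - 4t, z = -2 + 3t

x = 1 - 2t, y = -1 - 4t, z = -2 + 3t


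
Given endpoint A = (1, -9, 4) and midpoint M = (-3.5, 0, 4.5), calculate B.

B = 2M - A
  = (2·(-3.5) - 1, 2·0 - (-9), 2·4.5 - 4)
  = (-7 - 1, 0 + 9, 9 - 4)
  = (-8, 9, 5)

(-8, 9, 5)


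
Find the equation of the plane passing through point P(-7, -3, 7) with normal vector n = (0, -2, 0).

The plane through P with normal n = (a, b, c) satisfies n·(r - P) = 0,
i.e. ax + by + cz = a·x₀ + b·y₀ + c·z₀.
d = 0·(-7) + (-2)·(-3) + 0·7
  = 0 + 6 + 0
  = 6
Equation: -2y = 6

-2y = 6


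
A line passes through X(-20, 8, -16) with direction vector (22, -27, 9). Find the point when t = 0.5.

P(t) = X + t·d
  = (-20 + 22·0.5, 8 + (-27)·0.5, -16 + 9·0.5)
  = (-20 + 11, 8 - 13.5, -16 + 4.5)
  = (-9, -5.5, -11.5)

(-9, -5.5, -11.5)


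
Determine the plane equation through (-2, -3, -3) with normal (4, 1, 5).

The plane through P with normal n = (a, b, c) satisfies n·(r - P) = 0,
i.e. ax + by + cz = a·x₀ + b·y₀ + c·z₀.
d = 4·(-2) + 1·(-3) + 5·(-3)
  = -8 - 3 - 15
  = -26
Equation: 4x + y + 5z = -26

4x + y + 5z = -26


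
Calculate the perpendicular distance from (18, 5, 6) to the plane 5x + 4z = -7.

distance = |a·x₀ + b·y₀ + c·z₀ - d| / √(a² + b² + c²)
  = |5·18 + 0·5 + 4·6 - (-7)| / √(5² + 0² + 4²)
  = |90 + 0 + 24 + 7| / √(25 + 0 + 16)
  = |121| / √41
  = 121 / 6.403
  ≈ 18.9

18.9


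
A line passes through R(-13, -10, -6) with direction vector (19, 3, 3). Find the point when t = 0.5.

P(t) = R + t·d
  = (-13 + 19·0.5, -10 + 3·0.5, -6 + 3·0.5)
  = (-13 + 9.5, -10 + 1.5, -6 + 1.5)
  = (-3.5, -8.5, -4.5)

(-3.5, -8.5, -4.5)


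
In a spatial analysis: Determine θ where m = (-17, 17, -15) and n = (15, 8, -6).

m·n = (-17)·15 + 17·8 + (-15)·(-6) = -255 + 136 + 90 = -29
|m| = √((-17)² + 17² + (-15)²) = √803 ≈ 28.34
|n| = √(15² + 8² + (-6)²) = √325 ≈ 18.03
cos θ = (m·n)/(|m||n|) = -29/(28.34·18.03) ≈ -0.05677
θ = arccos(-0.05677) ≈ 93.25°

93.25°


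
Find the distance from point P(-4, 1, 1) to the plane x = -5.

distance = |a·x₀ + b·y₀ + c·z₀ - d| / √(a² + b² + c²)
  = |1·(-4) + 0·1 + 0·1 - (-5)| / √(1² + 0² + 0²)
  = |-4 + 0 + 0 + 5| / √(1 + 0 + 0)
  = |1| / √1
  = 1 / 1
  ≈ 1

1


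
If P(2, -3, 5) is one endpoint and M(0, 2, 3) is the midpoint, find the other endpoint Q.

Q = 2M - P
  = (2·0 - 2, 2·2 - (-3), 2·3 - 5)
  = (0 - 2, 4 + 3, 6 - 5)
  = (-2, 7, 1)

(-2, 7, 1)


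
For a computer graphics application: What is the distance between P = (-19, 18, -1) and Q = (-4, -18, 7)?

d = √[(x₂-x₁)² + (y₂-y₁)² + (z₂-z₁)²]
  = √[15² + (-36)² + 8²]
  = √[225 + 1296 + 64]
  = √1585
  ≈ 39.81

39.81


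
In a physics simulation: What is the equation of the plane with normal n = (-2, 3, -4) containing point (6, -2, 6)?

The plane through P with normal n = (a, b, c) satisfies n·(r - P) = 0,
i.e. ax + by + cz = a·x₀ + b·y₀ + c·z₀.
d = (-2)·6 + 3·(-2) + (-4)·6
  = -12 - 6 - 24
  = -42
Equation: -2x + 3y - 4z = -42

-2x + 3y - 4z = -42


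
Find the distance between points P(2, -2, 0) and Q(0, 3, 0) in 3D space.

d = √[(x₂-x₁)² + (y₂-y₁)² + (z₂-z₁)²]
  = √[(-2)² + 5² + 0²]
  = √[4 + 25 + 0]
  = √29
  ≈ 5.385

5.385


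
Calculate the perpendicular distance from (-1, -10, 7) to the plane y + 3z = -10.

distance = |a·x₀ + b·y₀ + c·z₀ - d| / √(a² + b² + c²)
  = |0·(-1) + 1·(-10) + 3·7 - (-10)| / √(0² + 1² + 3²)
  = |0 - 10 + 21 + 10| / √(0 + 1 + 9)
  = |21| / √10
  = 21 / 3.162
  ≈ 6.641

6.641


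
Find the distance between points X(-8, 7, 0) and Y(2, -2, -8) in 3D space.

d = √[(x₂-x₁)² + (y₂-y₁)² + (z₂-z₁)²]
  = √[10² + (-9)² + (-8)²]
  = √[100 + 81 + 64]
  = √245
  ≈ 15.65

15.65


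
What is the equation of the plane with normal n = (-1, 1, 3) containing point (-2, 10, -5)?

The plane through P with normal n = (a, b, c) satisfies n·(r - P) = 0,
i.e. ax + by + cz = a·x₀ + b·y₀ + c·z₀.
d = (-1)·(-2) + 1·10 + 3·(-5)
  = 2 + 10 - 15
  = -3
Equation: -x + y + 3z = -3

-x + y + 3z = -3


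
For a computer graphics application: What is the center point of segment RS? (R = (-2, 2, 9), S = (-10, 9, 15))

M = ((x₁+x₂)/2, (y₁+y₂)/2, (z₁+z₂)/2)
  = ((-2 - 10)/2, (2 + 9)/2, (9 + 15)/2)
  = (-12/2, 11/2, 24/2)
  = (-6, 5.5, 12)

(-6, 5.5, 12)


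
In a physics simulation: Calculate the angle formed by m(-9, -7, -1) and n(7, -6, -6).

m·n = (-9)·7 + (-7)·(-6) + (-1)·(-6) = -63 + 42 + 6 = -15
|m| = √((-9)² + (-7)² + (-1)²) = √131 ≈ 11.45
|n| = √(7² + (-6)² + (-6)²) = √121 ≈ 11
cos θ = (m·n)/(|m||n|) = -15/(11.45·11) ≈ -0.1191
θ = arccos(-0.1191) ≈ 96.84°

96.84°


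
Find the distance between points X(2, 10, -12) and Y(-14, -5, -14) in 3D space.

d = √[(x₂-x₁)² + (y₂-y₁)² + (z₂-z₁)²]
  = √[(-16)² + (-15)² + (-2)²]
  = √[256 + 225 + 4]
  = √485
  ≈ 22.02

22.02


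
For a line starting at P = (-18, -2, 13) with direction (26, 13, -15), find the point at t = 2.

P(t) = P + t·d
  = (-18 + 26·2, -2 + 13·2, 13 + (-15)·2)
  = (-18 + 52, -2 + 26, 13 - 30)
  = (34, 24, -17)

(34, 24, -17)


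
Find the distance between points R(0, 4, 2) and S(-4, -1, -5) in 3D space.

d = √[(x₂-x₁)² + (y₂-y₁)² + (z₂-z₁)²]
  = √[(-4)² + (-5)² + (-7)²]
  = √[16 + 25 + 49]
  = √90
  ≈ 9.487

9.487


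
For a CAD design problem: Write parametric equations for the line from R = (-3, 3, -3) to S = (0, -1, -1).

Direction vector d = S - R = (0 + 3, -1 - 3, -1 + 3) = (3, -4, 2)
Parametric form r = R + t·d:
x = -3 + 3t, y = 3 - 4t, z = -3 + 2t

x = -3 + 3t, y = 3 - 4t, z = -3 + 2t


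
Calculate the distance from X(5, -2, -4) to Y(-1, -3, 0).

d = √[(x₂-x₁)² + (y₂-y₁)² + (z₂-z₁)²]
  = √[(-6)² + (-1)² + 4²]
  = √[36 + 1 + 16]
  = √53
  ≈ 7.28

7.28


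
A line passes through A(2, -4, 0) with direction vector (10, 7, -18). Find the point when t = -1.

P(t) = A + t·d
  = (2 + 10·(-1), -4 + 7·(-1), 0 + (-18)·(-1))
  = (2 - 10, -4 - 7, 0 + 18)
  = (-8, -11, 18)

(-8, -11, 18)


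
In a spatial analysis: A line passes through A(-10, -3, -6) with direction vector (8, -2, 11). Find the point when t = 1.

P(t) = A + t·d
  = (-10 + 8·1, -3 + (-2)·1, -6 + 11·1)
  = (-10 + 8, -3 - 2, -6 + 11)
  = (-2, -5, 5)

(-2, -5, 5)


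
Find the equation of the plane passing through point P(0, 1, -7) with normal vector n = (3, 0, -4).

The plane through P with normal n = (a, b, c) satisfies n·(r - P) = 0,
i.e. ax + by + cz = a·x₀ + b·y₀ + c·z₀.
d = 3·0 + 0·1 + (-4)·(-7)
  = 0 + 0 + 28
  = 28
Equation: 3x - 4z = 28

3x - 4z = 28


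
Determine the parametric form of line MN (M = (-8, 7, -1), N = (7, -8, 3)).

Direction vector d = N - M = (7 + 8, -8 - 7, 3 + 1) = (15, -15, 4)
Parametric form r = M + t·d:
x = -8 + 15t, y = 7 - 15t, z = -1 + 4t

x = -8 + 15t, y = 7 - 15t, z = -1 + 4t


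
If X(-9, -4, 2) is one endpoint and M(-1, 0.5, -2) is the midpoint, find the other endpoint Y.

Y = 2M - X
  = (2·(-1) - (-9), 2·0.5 - (-4), 2·(-2) - 2)
  = (-2 + 9, 1 + 4, -4 - 2)
  = (7, 5, -6)

(7, 5, -6)


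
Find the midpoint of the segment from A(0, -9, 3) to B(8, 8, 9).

M = ((x₁+x₂)/2, (y₁+y₂)/2, (z₁+z₂)/2)
  = ((0 + 8)/2, (-9 + 8)/2, (3 + 9)/2)
  = (8/2, -1/2, 12/2)
  = (4, -0.5, 6)

(4, -0.5, 6)


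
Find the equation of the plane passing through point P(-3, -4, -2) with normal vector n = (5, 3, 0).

The plane through P with normal n = (a, b, c) satisfies n·(r - P) = 0,
i.e. ax + by + cz = a·x₀ + b·y₀ + c·z₀.
d = 5·(-3) + 3·(-4) + 0·(-2)
  = -15 - 12 + 0
  = -27
Equation: 5x + 3y = -27

5x + 3y = -27


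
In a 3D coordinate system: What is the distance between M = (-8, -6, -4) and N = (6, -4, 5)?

d = √[(x₂-x₁)² + (y₂-y₁)² + (z₂-z₁)²]
  = √[14² + 2² + 9²]
  = √[196 + 4 + 81]
  = √281
  ≈ 16.76

16.76


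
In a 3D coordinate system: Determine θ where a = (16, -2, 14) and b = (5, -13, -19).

a·b = 16·5 + (-2)·(-13) + 14·(-19) = 80 + 26 - 266 = -160
|a| = √(16² + (-2)² + 14²) = √456 ≈ 21.35
|b| = √(5² + (-13)² + (-19)²) = √555 ≈ 23.56
cos θ = (a·b)/(|a||b|) = -160/(21.35·23.56) ≈ -0.318
θ = arccos(-0.318) ≈ 108.5°

108.5°
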